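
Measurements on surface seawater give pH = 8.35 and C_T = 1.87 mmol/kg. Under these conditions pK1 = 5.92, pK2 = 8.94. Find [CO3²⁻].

α₂ = 1 / (1 + [H⁺]/K2 + [H⁺]²/(K1K2)) = 1 / (1 + 10^+0.59 + 10^-1.84)
   = 1 / (1 + 3.8905 + 0.014454) = 1/4.9049 = 0.2039
[CO3²⁻] = α₂ × DIC = 0.2039 × 1.87 = 0.381 mmol/kg

[CO3²⁻] = 0.381 mmol/kg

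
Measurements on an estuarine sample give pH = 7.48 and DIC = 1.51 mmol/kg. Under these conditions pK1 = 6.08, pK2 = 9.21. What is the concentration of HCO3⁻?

α₁ = 1 / (1 + [H⁺]/K1 + K2/[H⁺]) = 1 / (1 + 10^-1.40 + 10^-1.73)
   = 1 / (1 + 0.039811 + 0.018621) = 1/1.0584 = 0.9448
[HCO3⁻] = α₁ × DIC = 0.9448 × 1.51 = 1.43 mmol/kg

[HCO3⁻] = 1.43 mmol/kg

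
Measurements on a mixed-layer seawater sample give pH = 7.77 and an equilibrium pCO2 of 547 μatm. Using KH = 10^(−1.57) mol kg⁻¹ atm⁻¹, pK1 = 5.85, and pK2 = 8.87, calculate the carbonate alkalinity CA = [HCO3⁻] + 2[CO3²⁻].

CA = 1.42 mmol/kg

[CO2*] = KH · pCO2 = 10^(−1.57) × 547×10^-6 = 1.472×10^-5 mol/kg
α₀ = 1/(1 + K1/[H⁺] + K1K2/[H⁺]²) = 1/(1 + 10^+1.92 + 10^+0.82) = 0.01102
DIC = [CO2*]/α₀ = 1.472×10^-5 / 0.01102 = 1.337 mmol/kg
CA = (α₁ + 2α₂)·DIC = (0.9162 + 2×0.07278) × 1.337 = 1.42 mmol/kg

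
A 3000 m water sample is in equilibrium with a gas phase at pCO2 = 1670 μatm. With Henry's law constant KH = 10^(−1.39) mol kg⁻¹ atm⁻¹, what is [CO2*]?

[CO2*] = 68.0 μmol/kg

KH = 10^(−1.39) = 4.074×10^-2 mol kg⁻¹ atm⁻¹
[CO2*] = KH · pCO2 = 4.074×10^-2 × 1670×10^-6 atm = 6.80×10^-5 mol/kg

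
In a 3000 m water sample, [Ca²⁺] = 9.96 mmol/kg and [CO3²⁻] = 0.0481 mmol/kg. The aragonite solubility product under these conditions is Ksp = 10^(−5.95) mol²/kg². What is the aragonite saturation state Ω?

Ksp = 10^(−5.95) = 1.122×10^-6
Ω = [Ca²⁺][CO3²⁻]/Ksp = (9.96×10^-3)(0.0481×10^-3) / 1.122×10^-6 = 0.427

Ω = 0.427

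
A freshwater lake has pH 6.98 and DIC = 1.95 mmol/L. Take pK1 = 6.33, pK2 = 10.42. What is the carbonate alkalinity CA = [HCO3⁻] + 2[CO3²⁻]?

CA = 1.59 mmol/L

CA = [HCO3⁻] + 2[CO3²⁻] = (α₁ + 2α₂)·DIC
At pH 6.98: [H⁺]/K1 = 10^-0.65 = 0.22387, K2/[H⁺] = 10^-3.44 = 0.00036308
α₁ = 1/(1 + 0.22387 + 0.00036308) = 1/1.2242 = 0.8168; α₂ = α₁·K2/[H⁺] = 0.0002966
α₁ + 2α₂ = 0.8174
CA = 0.8174 × 1.95 = 1.59 mmol/L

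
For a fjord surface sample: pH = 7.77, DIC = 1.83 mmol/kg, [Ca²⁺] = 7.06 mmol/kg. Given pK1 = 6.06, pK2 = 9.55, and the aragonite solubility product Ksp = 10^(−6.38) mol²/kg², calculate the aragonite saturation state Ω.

α₂ = 1 / (1 + [H⁺]/K2 + [H⁺]²/(K1K2)) = 1 / (1 + 10^+1.78 + 10^+0.07)
   = 1 / (1 + 60.256 + 1.1749) = 1/62.431 = 0.01602
[CO3²⁻] = α₂ × DIC = 0.01602 × 1.83 = 0.02931 mmol/kg
Ksp = 10^(−6.38) = 4.169×10^-7
Ω = [Ca²⁺][CO3²⁻]/Ksp = (7.06×10^-3)(2.931×10^-5) / 4.169×10^-7 = 0.496

Ω = 0.496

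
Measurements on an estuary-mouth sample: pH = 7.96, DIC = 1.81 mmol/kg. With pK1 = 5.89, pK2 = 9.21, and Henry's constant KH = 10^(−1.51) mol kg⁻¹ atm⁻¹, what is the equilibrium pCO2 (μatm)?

pCO2 = 468 μatm

α₀ = 1 / (1 + K1/[H⁺] + K1K2/[H⁺]²) = 1 / (1 + 10^+2.07 + 10^+0.82)
   = 1 / (1 + 117.49 + 6.6069) = 1/125.10 = 0.007994
[CO2*] = α₀ × DIC = 0.007994 × 1.81 = 0.01447 mmol/kg = 14.47 μmol/kg
pCO2 = [CO2*]/KH = 1.447×10^-5 / 3.090×10^-2 = 468 μatm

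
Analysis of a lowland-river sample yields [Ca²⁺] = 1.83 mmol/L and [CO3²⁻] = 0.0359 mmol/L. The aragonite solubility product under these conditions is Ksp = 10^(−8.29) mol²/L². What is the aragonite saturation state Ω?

Ω = 12.8

Ksp = 10^(−8.29) = 5.129×10^-9
Ω = [Ca²⁺][CO3²⁻]/Ksp = (1.83×10^-3)(0.0359×10^-3) / 5.129×10^-9 = 12.8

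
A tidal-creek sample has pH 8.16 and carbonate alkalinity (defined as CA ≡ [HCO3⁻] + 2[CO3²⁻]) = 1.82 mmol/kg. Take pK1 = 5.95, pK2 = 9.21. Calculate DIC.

CA = [HCO3⁻] + 2[CO3²⁻] = (α₁ + 2α₂)·DIC
At pH 8.16: [H⁺]/K1 = 10^-2.21 = 0.0061660, K2/[H⁺] = 10^-1.05 = 0.089125
α₁ = 1/(1 + 0.0061660 + 0.089125) = 1/1.0953 = 0.9130; α₂ = α₁·K2/[H⁺] = 0.08137
α₁ + 2α₂ = 1.0757
DIC = CA / (α₁ + 2α₂) = 1.82 / 1.0757 = 1.69 mmol/kg

DIC = 1.69 mmol/kg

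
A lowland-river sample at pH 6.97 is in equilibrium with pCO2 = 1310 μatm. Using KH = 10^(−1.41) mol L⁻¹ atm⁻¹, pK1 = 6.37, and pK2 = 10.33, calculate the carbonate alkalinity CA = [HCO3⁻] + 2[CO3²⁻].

[CO2*] = KH · pCO2 = 10^(−1.41) × 1310×10^-6 = 5.096×10^-5 mol/L
α₀ = 1/(1 + K1/[H⁺] + K1K2/[H⁺]²) = 1/(1 + 10^+0.60 + 10^-2.76) = 0.2007
DIC = [CO2*]/α₀ = 5.096×10^-5 / 0.2007 = 0.2539 mmol/L
CA = (α₁ + 2α₂)·DIC = (0.7990 + 2×0.0003488) × 0.2539 = 0.203 mmol/L

CA = 0.203 mmol/L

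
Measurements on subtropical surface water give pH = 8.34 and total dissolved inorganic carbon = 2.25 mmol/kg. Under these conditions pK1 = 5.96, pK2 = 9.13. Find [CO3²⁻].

α₂ = 1 / (1 + [H⁺]/K2 + [H⁺]²/(K1K2)) = 1 / (1 + 10^+0.79 + 10^-1.59)
   = 1 / (1 + 6.1660 + 0.025704) = 1/7.1917 = 0.1391
[CO3²⁻] = α₂ × DIC = 0.1391 × 2.25 = 0.313 mmol/kg

[CO3²⁻] = 0.313 mmol/kg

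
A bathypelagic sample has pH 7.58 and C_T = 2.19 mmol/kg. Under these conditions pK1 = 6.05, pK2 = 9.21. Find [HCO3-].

α₁ = 1 / (1 + [H⁺]/K1 + K2/[H⁺]) = 1 / (1 + 10^-1.53 + 10^-1.63)
   = 1 / (1 + 0.029512 + 0.023442) = 1/1.0530 = 0.9497
[HCO3⁻] = α₁ × DIC = 0.9497 × 2.19 = 2.08 mmol/kg

[HCO3⁻] = 2.08 mmol/kg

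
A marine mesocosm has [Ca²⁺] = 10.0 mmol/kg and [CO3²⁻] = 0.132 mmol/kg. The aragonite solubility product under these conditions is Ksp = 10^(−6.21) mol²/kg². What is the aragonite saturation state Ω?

Ksp = 10^(−6.21) = 6.166×10^-7
Ω = [Ca²⁺][CO3²⁻]/Ksp = (10.0×10^-3)(0.132×10^-3) / 6.166×10^-7 = 2.14

Ω = 2.14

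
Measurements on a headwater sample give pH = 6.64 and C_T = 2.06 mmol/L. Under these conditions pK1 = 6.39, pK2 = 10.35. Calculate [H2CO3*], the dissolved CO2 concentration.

[CO2*] = 0.741 mmol/L

α₀ = 1 / (1 + K1/[H⁺] + K1K2/[H⁺]²) = 1 / (1 + 10^+0.25 + 10^-3.46)
   = 1 / (1 + 1.7783 + 0.00034674) = 1/2.7786 = 0.3599
[CO2*] = α₀ × DIC = 0.3599 × 2.06 = 0.741 mmol/L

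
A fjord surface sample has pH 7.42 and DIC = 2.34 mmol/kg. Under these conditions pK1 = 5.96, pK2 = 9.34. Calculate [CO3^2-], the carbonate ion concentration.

α₂ = 1 / (1 + [H⁺]/K2 + [H⁺]²/(K1K2)) = 1 / (1 + 10^+1.92 + 10^+0.46)
   = 1 / (1 + 83.176 + 2.8840) = 1/87.060 = 0.01149
[CO3²⁻] = α₂ × DIC = 0.01149 × 2.34 = 0.0269 mmol/kg

[CO3²⁻] = 0.0269 mmol/kg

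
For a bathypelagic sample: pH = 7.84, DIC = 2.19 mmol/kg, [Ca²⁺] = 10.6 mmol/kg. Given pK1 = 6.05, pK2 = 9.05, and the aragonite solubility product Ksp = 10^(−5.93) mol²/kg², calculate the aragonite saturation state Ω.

α₂ = 1 / (1 + [H⁺]/K2 + [H⁺]²/(K1K2)) = 1 / (1 + 10^+1.21 + 10^-0.58)
   = 1 / (1 + 16.218 + 0.26303) = 1/17.481 = 0.05720
[CO3²⁻] = α₂ × DIC = 0.05720 × 2.19 = 0.1253 mmol/kg
Ksp = 10^(−5.93) = 1.175×10^-6
Ω = [Ca²⁺][CO3²⁻]/Ksp = (10.6×10^-3)(1.253×10^-4) / 1.175×10^-6 = 1.13

Ω = 1.13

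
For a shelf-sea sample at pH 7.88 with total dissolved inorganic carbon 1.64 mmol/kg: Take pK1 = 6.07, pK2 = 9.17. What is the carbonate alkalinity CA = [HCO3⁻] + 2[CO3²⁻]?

CA = 1.70 mmol/kg

CA = [HCO3⁻] + 2[CO3²⁻] = (α₁ + 2α₂)·DIC
At pH 7.88: [H⁺]/K1 = 10^-1.81 = 0.015488, K2/[H⁺] = 10^-1.29 = 0.051286
α₁ = 1/(1 + 0.015488 + 0.051286) = 1/1.0668 = 0.9374; α₂ = α₁·K2/[H⁺] = 0.04808
α₁ + 2α₂ = 1.0336
CA = 1.0336 × 1.64 = 1.70 mmol/kg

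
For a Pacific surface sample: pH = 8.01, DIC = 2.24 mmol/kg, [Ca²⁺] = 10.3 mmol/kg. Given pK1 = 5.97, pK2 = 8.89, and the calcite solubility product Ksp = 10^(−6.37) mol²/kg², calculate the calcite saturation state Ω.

α₂ = 1 / (1 + [H⁺]/K2 + [H⁺]²/(K1K2)) = 1 / (1 + 10^+0.88 + 10^-1.16)
   = 1 / (1 + 7.5858 + 0.069183) = 1/8.6550 = 0.1155
[CO3²⁻] = α₂ × DIC = 0.1155 × 2.24 = 0.2588 mmol/kg
Ksp = 10^(−6.37) = 4.266×10^-7
Ω = [Ca²⁺][CO3²⁻]/Ksp = (10.3×10^-3)(2.588×10^-4) / 4.266×10^-7 = 6.25

Ω = 6.25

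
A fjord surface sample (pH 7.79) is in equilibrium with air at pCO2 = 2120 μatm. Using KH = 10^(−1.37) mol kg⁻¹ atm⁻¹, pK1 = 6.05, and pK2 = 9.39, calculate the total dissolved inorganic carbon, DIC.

DIC = 5.19 mmol/kg

[CO2*] = KH · pCO2 = 10^(−1.37) × 2120×10^-6 = 9.043×10^-5 mol/kg
α₀ = 1/(1 + K1/[H⁺] + K1K2/[H⁺]²) = 1/(1 + 10^+1.74 + 10^+0.14) = 0.01744
DIC = [CO2*]/α₀ = 9.043×10^-5 / 0.01744 = 5.19 mmol/kg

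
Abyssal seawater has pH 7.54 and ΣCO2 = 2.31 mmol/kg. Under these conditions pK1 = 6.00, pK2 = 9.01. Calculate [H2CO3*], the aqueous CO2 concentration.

[CO2*] = 0.0627 mmol/kg

α₀ = 1 / (1 + K1/[H⁺] + K1K2/[H⁺]²) = 1 / (1 + 10^+1.54 + 10^+0.07)
   = 1 / (1 + 34.674 + 1.1749) = 1/36.849 = 0.02714
[CO2*] = α₀ × DIC = 0.02714 × 2.31 = 0.0627 mmol/kg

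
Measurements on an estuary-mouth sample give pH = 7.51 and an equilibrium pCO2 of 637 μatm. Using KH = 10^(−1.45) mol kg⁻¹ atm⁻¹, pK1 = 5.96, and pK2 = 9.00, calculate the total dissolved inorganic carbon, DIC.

[CO2*] = KH · pCO2 = 10^(−1.45) × 637×10^-6 = 2.260×10^-5 mol/kg
α₀ = 1/(1 + K1/[H⁺] + K1K2/[H⁺]²) = 1/(1 + 10^+1.55 + 10^+0.06) = 0.02657
DIC = [CO2*]/α₀ = 2.260×10^-5 / 0.02657 = 0.850 mmol/kg

DIC = 0.850 mmol/kg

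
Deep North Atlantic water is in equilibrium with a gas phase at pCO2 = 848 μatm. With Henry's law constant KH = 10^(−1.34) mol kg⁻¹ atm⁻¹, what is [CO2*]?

KH = 10^(−1.34) = 4.571×10^-2 mol kg⁻¹ atm⁻¹
[CO2*] = KH · pCO2 = 4.571×10^-2 × 848×10^-6 atm = 3.88×10^-5 mol/kg

[CO2*] = 38.8 μmol/kg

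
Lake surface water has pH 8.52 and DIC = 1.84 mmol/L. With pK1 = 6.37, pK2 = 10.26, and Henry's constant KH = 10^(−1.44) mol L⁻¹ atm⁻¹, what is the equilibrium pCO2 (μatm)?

pCO2 = 350 μatm

α₀ = 1 / (1 + K1/[H⁺] + K1K2/[H⁺]²) = 1 / (1 + 10^+2.15 + 10^+0.41)
   = 1 / (1 + 141.25 + 2.5704) = 1/144.82 = 0.006905
[CO2*] = α₀ × DIC = 0.006905 × 1.84 = 0.01271 mmol/L = 12.71 μmol/L
pCO2 = [CO2*]/KH = 1.271×10^-5 / 3.631×10^-2 = 350 μatm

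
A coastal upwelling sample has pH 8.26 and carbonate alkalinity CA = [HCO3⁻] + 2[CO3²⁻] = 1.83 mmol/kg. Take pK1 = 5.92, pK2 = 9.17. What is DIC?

CA = [HCO3⁻] + 2[CO3²⁻] = (α₁ + 2α₂)·DIC
At pH 8.26: [H⁺]/K1 = 10^-2.34 = 0.0045709, K2/[H⁺] = 10^-0.91 = 0.12303
α₁ = 1/(1 + 0.0045709 + 0.12303) = 1/1.1276 = 0.8868; α₂ = α₁·K2/[H⁺] = 0.1091
α₁ + 2α₂ = 1.1051
DIC = CA / (α₁ + 2α₂) = 1.83 / 1.1051 = 1.66 mmol/kg

DIC = 1.66 mmol/kg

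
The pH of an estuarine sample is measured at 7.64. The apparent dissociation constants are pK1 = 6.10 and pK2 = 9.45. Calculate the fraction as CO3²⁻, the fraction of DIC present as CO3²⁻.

α₂ = 1 / (1 + [H⁺]/K2 + [H⁺]²/(K1K2)) = 1 / (1 + 10^+1.81 + 10^+0.27)
   = 1 / (1 + 64.565 + 1.8621) = 1/67.428 = 0.01483

α₂ = 0.0148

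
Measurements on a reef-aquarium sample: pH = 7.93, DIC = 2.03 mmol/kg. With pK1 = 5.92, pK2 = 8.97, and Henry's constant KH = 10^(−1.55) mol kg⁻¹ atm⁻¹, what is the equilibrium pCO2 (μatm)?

pCO2 = 639 μatm

α₀ = 1 / (1 + K1/[H⁺] + K1K2/[H⁺]²) = 1 / (1 + 10^+2.01 + 10^+0.97)
   = 1 / (1 + 102.33 + 9.3325) = 1/112.66 = 0.008876
[CO2*] = α₀ × DIC = 0.008876 × 2.03 = 0.01802 mmol/kg = 18.02 μmol/kg
pCO2 = [CO2*]/KH = 1.802×10^-5 / 2.818×10^-2 = 639 μatm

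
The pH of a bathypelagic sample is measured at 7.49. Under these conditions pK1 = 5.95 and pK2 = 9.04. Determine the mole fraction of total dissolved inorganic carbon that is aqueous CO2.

α₀ = 1 / (1 + K1/[H⁺] + K1K2/[H⁺]²) = 1 / (1 + 10^+1.54 + 10^-0.01)
   = 1 / (1 + 34.674 + 0.97724) = 1/36.651 = 0.02728

α₀ = 0.0273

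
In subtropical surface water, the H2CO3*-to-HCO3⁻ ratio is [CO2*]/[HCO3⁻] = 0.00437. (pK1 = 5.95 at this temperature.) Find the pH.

pH = 8.31

From K1 = [H⁺][HCO3⁻]/[CO2*]:  pH = pK1 − log₁₀([CO2*]/[HCO3⁻])
log₁₀(0.00437) = -2.360
pH = 5.95 − (-2.360) = 8.31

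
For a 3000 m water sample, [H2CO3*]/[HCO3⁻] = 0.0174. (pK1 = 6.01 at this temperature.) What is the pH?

pH = 7.77

From K1 = [H⁺][HCO3⁻]/[H2CO3*]:  pH = pK1 − log₁₀([H2CO3*]/[HCO3⁻])
log₁₀(0.0174) = -1.759
pH = 6.01 − (-1.759) = 7.77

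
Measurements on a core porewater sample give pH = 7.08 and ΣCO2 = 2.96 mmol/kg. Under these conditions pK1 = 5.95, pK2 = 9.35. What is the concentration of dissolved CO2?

α₀ = 1 / (1 + K1/[H⁺] + K1K2/[H⁺]²) = 1 / (1 + 10^+1.13 + 10^-1.14)
   = 1 / (1 + 13.490 + 0.072444) = 1/14.562 = 0.06867
[CO2*] = α₀ × DIC = 0.06867 × 2.96 = 0.203 mmol/kg

[CO2*] = 0.203 mmol/kg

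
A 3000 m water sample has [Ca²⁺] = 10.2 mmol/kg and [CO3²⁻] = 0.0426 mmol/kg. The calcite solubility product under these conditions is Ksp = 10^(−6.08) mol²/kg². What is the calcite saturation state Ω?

Ω = 0.522

Ksp = 10^(−6.08) = 8.318×10^-7
Ω = [Ca²⁺][CO3²⁻]/Ksp = (10.2×10^-3)(0.0426×10^-3) / 8.318×10^-7 = 0.522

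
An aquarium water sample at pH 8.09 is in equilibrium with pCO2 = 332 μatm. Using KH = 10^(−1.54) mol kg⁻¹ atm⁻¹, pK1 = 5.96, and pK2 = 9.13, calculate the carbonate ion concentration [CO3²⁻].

[CO2*] = KH · pCO2 = 10^(−1.54) × 332×10^-6 = 9.575×10^-6 mol/kg
α₀ = 1/(1 + K1/[H⁺] + K1K2/[H⁺]²) = 1/(1 + 10^+2.13 + 10^+1.09) = 0.006748
DIC = [CO2*]/α₀ = 9.575×10^-6 / 0.006748 = 1.419 mmol/kg
[CO3²⁻] = α₂·DIC; α₂ = 0.08301, so [CO3²⁻] = 0.08301 × 1.419 = 0.118 mmol/kg

[CO3²⁻] = 0.118 mmol/kg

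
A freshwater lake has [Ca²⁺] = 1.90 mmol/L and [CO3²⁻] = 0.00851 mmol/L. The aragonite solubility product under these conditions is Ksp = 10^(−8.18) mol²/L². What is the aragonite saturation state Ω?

Ω = 2.45

Ksp = 10^(−8.18) = 6.607×10^-9
Ω = [Ca²⁺][CO3²⁻]/Ksp = (1.90×10^-3)(0.00851×10^-3) / 6.607×10^-9 = 2.45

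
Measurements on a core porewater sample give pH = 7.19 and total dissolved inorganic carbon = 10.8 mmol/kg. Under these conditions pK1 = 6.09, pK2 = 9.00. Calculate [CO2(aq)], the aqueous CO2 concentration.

[CO2*] = 0.784 mmol/kg

α₀ = 1 / (1 + K1/[H⁺] + K1K2/[H⁺]²) = 1 / (1 + 10^+1.10 + 10^-0.71)
   = 1 / (1 + 12.589 + 0.19498) = 1/13.784 = 0.07255
[CO2*] = α₀ × DIC = 0.07255 × 10.8 = 0.784 mmol/kg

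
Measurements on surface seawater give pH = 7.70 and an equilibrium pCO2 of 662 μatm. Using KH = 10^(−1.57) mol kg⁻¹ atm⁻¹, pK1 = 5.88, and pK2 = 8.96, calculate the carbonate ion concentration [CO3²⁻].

[CO2*] = KH · pCO2 = 10^(−1.57) × 662×10^-6 = 1.782×10^-5 mol/kg
α₀ = 1/(1 + K1/[H⁺] + K1K2/[H⁺]²) = 1/(1 + 10^+1.82 + 10^+0.56) = 0.01414
DIC = [CO2*]/α₀ = 1.782×10^-5 / 0.01414 = 1.260 mmol/kg
[CO3²⁻] = α₂·DIC; α₂ = 0.05135, so [CO3²⁻] = 0.05135 × 1.260 = 0.0647 mmol/kg

[CO3²⁻] = 0.0647 mmol/kg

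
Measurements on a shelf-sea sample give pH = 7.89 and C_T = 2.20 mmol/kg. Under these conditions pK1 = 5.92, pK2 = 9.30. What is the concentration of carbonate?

α₂ = 1 / (1 + [H⁺]/K2 + [H⁺]²/(K1K2)) = 1 / (1 + 10^+1.41 + 10^-0.56)
   = 1 / (1 + 25.704 + 0.27542) = 1/26.979 = 0.03707
[CO3²⁻] = α₂ × DIC = 0.03707 × 2.20 = 0.0815 mmol/kg

[CO3²⁻] = 0.0815 mmol/kg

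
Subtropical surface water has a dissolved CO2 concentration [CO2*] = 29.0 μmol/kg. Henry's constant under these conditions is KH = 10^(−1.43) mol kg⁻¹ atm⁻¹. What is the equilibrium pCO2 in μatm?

pCO2 = 781 μatm

KH = 10^(−1.43) = 3.715×10^-2 mol kg⁻¹ atm⁻¹
pCO2 = [CO2*]/KH = 29.0×10^-6 / 3.715×10^-2 = 7.81×10^-4 atm = 781 μatm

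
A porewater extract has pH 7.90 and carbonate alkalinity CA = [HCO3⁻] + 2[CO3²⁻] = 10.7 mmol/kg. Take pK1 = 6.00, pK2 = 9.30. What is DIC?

CA = [HCO3⁻] + 2[CO3²⁻] = (α₁ + 2α₂)·DIC
At pH 7.90: [H⁺]/K1 = 10^-1.90 = 0.012589, K2/[H⁺] = 10^-1.40 = 0.039811
α₁ = 1/(1 + 0.012589 + 0.039811) = 1/1.0524 = 0.9502; α₂ = α₁·K2/[H⁺] = 0.03783
α₁ + 2α₂ = 1.0259
DIC = CA / (α₁ + 2α₂) = 10.7 / 1.0259 = 10.4 mmol/kg

DIC = 10.4 mmol/kg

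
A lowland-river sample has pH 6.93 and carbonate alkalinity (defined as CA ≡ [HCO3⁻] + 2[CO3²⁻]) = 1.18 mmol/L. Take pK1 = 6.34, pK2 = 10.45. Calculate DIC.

DIC = 1.48 mmol/L

CA = [HCO3⁻] + 2[CO3²⁻] = (α₁ + 2α₂)·DIC
At pH 6.93: [H⁺]/K1 = 10^-0.59 = 0.25704, K2/[H⁺] = 10^-3.52 = 0.00030200
α₁ = 1/(1 + 0.25704 + 0.00030200) = 1/1.2573 = 0.7953; α₂ = α₁·K2/[H⁺] = 0.0002402
α₁ + 2α₂ = 0.7958
DIC = CA / (α₁ + 2α₂) = 1.18 / 0.7958 = 1.48 mmol/L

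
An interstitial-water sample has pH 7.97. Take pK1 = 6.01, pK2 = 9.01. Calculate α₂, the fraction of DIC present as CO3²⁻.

α₂ = 0.0827

α₂ = 1 / (1 + [H⁺]/K2 + [H⁺]²/(K1K2)) = 1 / (1 + 10^+1.04 + 10^-0.92)
   = 1 / (1 + 10.965 + 0.12023) = 1/12.085 = 0.08275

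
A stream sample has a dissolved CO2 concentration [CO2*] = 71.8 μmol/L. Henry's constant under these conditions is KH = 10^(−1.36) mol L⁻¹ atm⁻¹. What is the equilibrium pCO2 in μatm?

KH = 10^(−1.36) = 4.365×10^-2 mol L⁻¹ atm⁻¹
pCO2 = [CO2*]/KH = 71.8×10^-6 / 4.365×10^-2 = 1.64×10^-3 atm = 1640 μatm

pCO2 = 1640 μatm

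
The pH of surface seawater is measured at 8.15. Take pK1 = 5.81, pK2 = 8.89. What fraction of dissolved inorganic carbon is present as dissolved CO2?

α₀ = 1 / (1 + K1/[H⁺] + K1K2/[H⁺]²) = 1 / (1 + 10^+2.34 + 10^+1.60)
   = 1 / (1 + 218.78 + 39.811) = 1/259.59 = 0.003852

α₀ = 0.00385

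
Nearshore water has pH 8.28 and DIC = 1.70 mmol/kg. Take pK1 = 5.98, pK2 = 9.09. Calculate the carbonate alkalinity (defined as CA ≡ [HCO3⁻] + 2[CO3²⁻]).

CA = [HCO3⁻] + 2[CO3²⁻] = (α₁ + 2α₂)·DIC
At pH 8.28: [H⁺]/K1 = 10^-2.30 = 0.0050119, K2/[H⁺] = 10^-0.81 = 0.15488
α₁ = 1/(1 + 0.0050119 + 0.15488) = 1/1.1599 = 0.8621; α₂ = α₁·K2/[H⁺] = 0.1335
α₁ + 2α₂ = 1.1292
CA = 1.1292 × 1.70 = 1.92 mmol/kg

CA = 1.92 mmol/kg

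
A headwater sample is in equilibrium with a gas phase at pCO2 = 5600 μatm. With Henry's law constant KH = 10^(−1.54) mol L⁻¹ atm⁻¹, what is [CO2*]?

KH = 10^(−1.54) = 2.884×10^-2 mol L⁻¹ atm⁻¹
[CO2*] = KH · pCO2 = 2.884×10^-2 × 5600×10^-6 atm = 1.62×10^-4 mol/L

[CO2*] = 162 μmol/L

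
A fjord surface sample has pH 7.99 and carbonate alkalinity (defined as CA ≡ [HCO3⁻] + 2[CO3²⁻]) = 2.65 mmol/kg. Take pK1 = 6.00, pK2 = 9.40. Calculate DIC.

CA = [HCO3⁻] + 2[CO3²⁻] = (α₁ + 2α₂)·DIC
At pH 7.99: [H⁺]/K1 = 10^-1.99 = 0.010233, K2/[H⁺] = 10^-1.41 = 0.038905
α₁ = 1/(1 + 0.010233 + 0.038905) = 1/1.0491 = 0.9532; α₂ = α₁·K2/[H⁺] = 0.03708
α₁ + 2α₂ = 1.0273
DIC = CA / (α₁ + 2α₂) = 2.65 / 1.0273 = 2.58 mmol/kg

DIC = 2.58 mmol/kg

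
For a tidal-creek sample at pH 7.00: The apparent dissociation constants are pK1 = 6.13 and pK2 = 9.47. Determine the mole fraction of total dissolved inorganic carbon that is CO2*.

α₀ = 1 / (1 + K1/[H⁺] + K1K2/[H⁺]²) = 1 / (1 + 10^+0.87 + 10^-1.60)
   = 1 / (1 + 7.4131 + 0.025119) = 1/8.4382 = 0.1185

α₀ = 0.119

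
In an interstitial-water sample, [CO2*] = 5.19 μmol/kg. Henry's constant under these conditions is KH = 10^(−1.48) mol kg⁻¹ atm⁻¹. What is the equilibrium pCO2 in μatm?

pCO2 = 157 μatm

KH = 10^(−1.48) = 3.311×10^-2 mol kg⁻¹ atm⁻¹
pCO2 = [CO2*]/KH = 5.19×10^-6 / 3.311×10^-2 = 1.57×10^-4 atm = 157 μatm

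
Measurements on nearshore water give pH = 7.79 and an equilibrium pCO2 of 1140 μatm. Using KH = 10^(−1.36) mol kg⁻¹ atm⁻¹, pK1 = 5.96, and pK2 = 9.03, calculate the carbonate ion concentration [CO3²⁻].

[CO2*] = KH · pCO2 = 10^(−1.36) × 1140×10^-6 = 4.976×10^-5 mol/kg
α₀ = 1/(1 + K1/[H⁺] + K1K2/[H⁺]²) = 1/(1 + 10^+1.83 + 10^+0.59) = 0.01379
DIC = [CO2*]/α₀ = 4.976×10^-5 / 0.01379 = 3.608 mmol/kg
[CO3²⁻] = α₂·DIC; α₂ = 0.05366, so [CO3²⁻] = 0.05366 × 3.608 = 0.194 mmol/kg

[CO3²⁻] = 0.194 mmol/kg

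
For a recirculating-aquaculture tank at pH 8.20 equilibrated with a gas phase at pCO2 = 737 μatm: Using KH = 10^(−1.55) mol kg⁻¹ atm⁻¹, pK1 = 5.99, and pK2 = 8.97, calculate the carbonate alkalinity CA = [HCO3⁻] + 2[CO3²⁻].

[CO2*] = KH · pCO2 = 10^(−1.55) × 737×10^-6 = 2.077×10^-5 mol/kg
α₀ = 1/(1 + K1/[H⁺] + K1K2/[H⁺]²) = 1/(1 + 10^+2.21 + 10^+1.44) = 0.005243
DIC = [CO2*]/α₀ = 2.077×10^-5 / 0.005243 = 3.962 mmol/kg
CA = (α₁ + 2α₂)·DIC = (0.8503 + 2×0.1444) × 3.962 = 4.51 mmol/kg

CA = 4.51 mmol/kg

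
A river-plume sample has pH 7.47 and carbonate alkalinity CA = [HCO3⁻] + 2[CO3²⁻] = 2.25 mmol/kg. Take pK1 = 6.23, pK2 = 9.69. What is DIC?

CA = [HCO3⁻] + 2[CO3²⁻] = (α₁ + 2α₂)·DIC
At pH 7.47: [H⁺]/K1 = 10^-1.24 = 0.057544, K2/[H⁺] = 10^-2.22 = 0.0060256
α₁ = 1/(1 + 0.057544 + 0.0060256) = 1/1.0636 = 0.9402; α₂ = α₁·K2/[H⁺] = 0.005665
α₁ + 2α₂ = 0.9516
DIC = CA / (α₁ + 2α₂) = 2.25 / 0.9516 = 2.36 mmol/kg

DIC = 2.36 mmol/kg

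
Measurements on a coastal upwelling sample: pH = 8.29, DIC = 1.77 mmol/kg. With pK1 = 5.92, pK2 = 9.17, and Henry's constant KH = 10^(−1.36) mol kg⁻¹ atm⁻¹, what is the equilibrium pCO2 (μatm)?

α₀ = 1 / (1 + K1/[H⁺] + K1K2/[H⁺]²) = 1 / (1 + 10^+2.37 + 10^+1.49)
   = 1 / (1 + 234.42 + 30.903) = 1/266.33 = 0.003755
[CO2*] = α₀ × DIC = 0.003755 × 1.77 = 0.006646 mmol/kg = 6.646 μmol/kg
pCO2 = [CO2*]/KH = 6.646×10^-6 / 4.365×10^-2 = 152 μatm

pCO2 = 152 μatm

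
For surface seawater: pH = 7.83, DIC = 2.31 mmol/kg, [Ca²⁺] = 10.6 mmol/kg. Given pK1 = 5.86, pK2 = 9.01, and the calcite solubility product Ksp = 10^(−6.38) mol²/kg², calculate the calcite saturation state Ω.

α₂ = 1 / (1 + [H⁺]/K2 + [H⁺]²/(K1K2)) = 1 / (1 + 10^+1.18 + 10^-0.79)
   = 1 / (1 + 15.136 + 0.16218) = 1/16.298 = 0.06136
[CO3²⁻] = α₂ × DIC = 0.06136 × 2.31 = 0.1417 mmol/kg
Ksp = 10^(−6.38) = 4.169×10^-7
Ω = [Ca²⁺][CO3²⁻]/Ksp = (10.6×10^-3)(1.417×10^-4) / 4.169×10^-7 = 3.60

Ω = 3.60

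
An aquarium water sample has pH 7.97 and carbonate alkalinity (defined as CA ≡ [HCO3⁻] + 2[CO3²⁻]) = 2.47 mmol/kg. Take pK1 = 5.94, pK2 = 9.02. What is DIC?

DIC = 2.30 mmol/kg

CA = [HCO3⁻] + 2[CO3²⁻] = (α₁ + 2α₂)·DIC
At pH 7.97: [H⁺]/K1 = 10^-2.03 = 0.0093325, K2/[H⁺] = 10^-1.05 = 0.089125
α₁ = 1/(1 + 0.0093325 + 0.089125) = 1/1.0985 = 0.9104; α₂ = α₁·K2/[H⁺] = 0.08114
α₁ + 2α₂ = 1.0726
DIC = CA / (α₁ + 2α₂) = 2.47 / 1.0726 = 2.30 mmol/kg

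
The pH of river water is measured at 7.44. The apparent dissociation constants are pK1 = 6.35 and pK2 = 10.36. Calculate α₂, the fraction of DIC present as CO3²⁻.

α₂ = 1 / (1 + [H⁺]/K2 + [H⁺]²/(K1K2)) = 1 / (1 + 10^+2.92 + 10^+1.83)
   = 1 / (1 + 831.76 + 67.608) = 1/900.37 = 0.001111

α₂ = 0.00111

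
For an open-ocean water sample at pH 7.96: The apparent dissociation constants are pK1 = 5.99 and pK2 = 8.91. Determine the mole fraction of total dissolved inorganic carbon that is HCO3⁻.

α₁ = 1 / (1 + [H⁺]/K1 + K2/[H⁺]) = 1 / (1 + 10^-1.97 + 10^-0.95)
   = 1 / (1 + 0.010715 + 0.11220) = 1/1.1229 = 0.8905

α₁ = 0.891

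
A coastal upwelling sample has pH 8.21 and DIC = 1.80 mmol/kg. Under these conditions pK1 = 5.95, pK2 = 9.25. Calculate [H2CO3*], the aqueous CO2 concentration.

α₀ = 1 / (1 + K1/[H⁺] + K1K2/[H⁺]²) = 1 / (1 + 10^+2.26 + 10^+1.22)
   = 1 / (1 + 181.97 + 16.596) = 1/199.57 = 0.005011
[CO2*] = α₀ × DIC = 0.005011 × 1.80 = 0.00902 mmol/kg = 9.02 μmol/kg

[CO2*] = 9.02 μmol/kg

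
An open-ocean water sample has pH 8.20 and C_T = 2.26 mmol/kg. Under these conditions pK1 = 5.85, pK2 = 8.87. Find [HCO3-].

α₁ = 1 / (1 + [H⁺]/K1 + K2/[H⁺]) = 1 / (1 + 10^-2.35 + 10^-0.67)
   = 1 / (1 + 0.0044668 + 0.21380) = 1/1.2183 = 0.8208
[HCO3⁻] = α₁ × DIC = 0.8208 × 2.26 = 1.86 mmol/kg

[HCO3⁻] = 1.86 mmol/kg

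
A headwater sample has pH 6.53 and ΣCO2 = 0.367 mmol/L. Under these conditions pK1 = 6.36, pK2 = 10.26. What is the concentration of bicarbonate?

[HCO3⁻] = 0.219 mmol/L

α₁ = 1 / (1 + [H⁺]/K1 + K2/[H⁺]) = 1 / (1 + 10^-0.17 + 10^-3.73)
   = 1 / (1 + 0.67608 + 0.00018621) = 1/1.6763 = 0.5966
[HCO3⁻] = α₁ × DIC = 0.5966 × 0.367 = 0.219 mmol/L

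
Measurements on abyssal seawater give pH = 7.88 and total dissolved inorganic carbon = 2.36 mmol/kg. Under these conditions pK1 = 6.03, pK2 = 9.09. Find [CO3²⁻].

α₂ = 1 / (1 + [H⁺]/K2 + [H⁺]²/(K1K2)) = 1 / (1 + 10^+1.21 + 10^-0.64)
   = 1 / (1 + 16.218 + 0.22909) = 1/17.447 = 0.05732
[CO3²⁻] = α₂ × DIC = 0.05732 × 2.36 = 0.135 mmol/kg

[CO3²⁻] = 0.135 mmol/kg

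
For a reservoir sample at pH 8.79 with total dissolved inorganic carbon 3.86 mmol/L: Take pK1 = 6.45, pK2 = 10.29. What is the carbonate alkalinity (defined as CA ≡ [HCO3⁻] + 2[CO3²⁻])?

CA = 3.96 mmol/L

CA = [HCO3⁻] + 2[CO3²⁻] = (α₁ + 2α₂)·DIC
At pH 8.79: [H⁺]/K1 = 10^-2.34 = 0.0045709, K2/[H⁺] = 10^-1.50 = 0.031623
α₁ = 1/(1 + 0.0045709 + 0.031623) = 1/1.0362 = 0.9651; α₂ = α₁·K2/[H⁺] = 0.03052
α₁ + 2α₂ = 1.0261
CA = 1.0261 × 3.86 = 3.96 mmol/L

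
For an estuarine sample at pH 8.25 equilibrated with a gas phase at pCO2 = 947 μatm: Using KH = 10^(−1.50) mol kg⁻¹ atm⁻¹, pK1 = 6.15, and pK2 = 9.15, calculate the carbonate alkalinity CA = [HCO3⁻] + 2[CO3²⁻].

CA = 4.72 mmol/kg

[CO2*] = KH · pCO2 = 10^(−1.50) × 947×10^-6 = 2.995×10^-5 mol/kg
α₀ = 1/(1 + K1/[H⁺] + K1K2/[H⁺]²) = 1/(1 + 10^+2.10 + 10^+1.20) = 0.007006
DIC = [CO2*]/α₀ = 2.995×10^-5 / 0.007006 = 4.275 mmol/kg
CA = (α₁ + 2α₂)·DIC = (0.8820 + 2×0.1110) × 4.275 = 4.72 mmol/kg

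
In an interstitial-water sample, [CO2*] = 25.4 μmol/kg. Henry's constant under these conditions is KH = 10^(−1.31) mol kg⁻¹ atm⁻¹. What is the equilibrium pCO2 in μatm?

pCO2 = 519 μatm

KH = 10^(−1.31) = 4.898×10^-2 mol kg⁻¹ atm⁻¹
pCO2 = [CO2*]/KH = 25.4×10^-6 / 4.898×10^-2 = 5.19×10^-4 atm = 519 μatm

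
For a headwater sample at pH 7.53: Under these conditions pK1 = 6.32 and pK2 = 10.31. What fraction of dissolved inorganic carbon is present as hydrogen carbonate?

α₁ = 0.940

α₁ = 1 / (1 + [H⁺]/K1 + K2/[H⁺]) = 1 / (1 + 10^-1.21 + 10^-2.78)
   = 1 / (1 + 0.061660 + 0.0016596) = 1/1.0633 = 0.9405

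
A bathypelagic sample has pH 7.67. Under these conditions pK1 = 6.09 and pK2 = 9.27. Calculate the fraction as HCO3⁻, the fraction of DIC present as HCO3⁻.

α₁ = 0.951

α₁ = 1 / (1 + [H⁺]/K1 + K2/[H⁺]) = 1 / (1 + 10^-1.58 + 10^-1.60)
   = 1 / (1 + 0.026303 + 0.025119) = 1/1.0514 = 0.9511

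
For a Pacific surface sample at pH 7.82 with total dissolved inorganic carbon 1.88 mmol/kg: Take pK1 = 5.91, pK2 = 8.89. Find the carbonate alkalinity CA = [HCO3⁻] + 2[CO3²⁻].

CA = 2.00 mmol/kg

CA = [HCO3⁻] + 2[CO3²⁻] = (α₁ + 2α₂)·DIC
At pH 7.82: [H⁺]/K1 = 10^-1.91 = 0.012303, K2/[H⁺] = 10^-1.07 = 0.085114
α₁ = 1/(1 + 0.012303 + 0.085114) = 1/1.0974 = 0.9112; α₂ = α₁·K2/[H⁺] = 0.07756
α₁ + 2α₂ = 1.0663
CA = 1.0663 × 1.88 = 2.00 mmol/kg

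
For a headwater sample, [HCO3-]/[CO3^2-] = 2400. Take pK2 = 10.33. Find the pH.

From K2 = [H⁺][CO3^2-]/[HCO3-]:  pH = pK2 − log₁₀([HCO3-]/[CO3^2-])
log₁₀(2400) = +3.380
pH = 10.33 − (+3.380) = 6.95

pH = 6.95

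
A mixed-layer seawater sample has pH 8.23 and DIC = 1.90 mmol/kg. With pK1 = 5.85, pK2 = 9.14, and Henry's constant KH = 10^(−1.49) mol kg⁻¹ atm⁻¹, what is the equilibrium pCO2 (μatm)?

pCO2 = 217 μatm

α₀ = 1 / (1 + K1/[H⁺] + K1K2/[H⁺]²) = 1 / (1 + 10^+2.38 + 10^+1.47)
   = 1 / (1 + 239.88 + 29.512) = 1/270.40 = 0.003698
[CO2*] = α₀ × DIC = 0.003698 × 1.90 = 0.007027 mmol/kg = 7.027 μmol/kg
pCO2 = [CO2*]/KH = 7.027×10^-6 / 3.236×10^-2 = 217 μatm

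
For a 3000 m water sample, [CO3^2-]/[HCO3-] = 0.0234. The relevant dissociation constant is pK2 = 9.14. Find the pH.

pH = 7.51

From K2 = [H⁺][CO3^2-]/[HCO3-]:  pH = pK2 + log₁₀([CO3^2-]/[HCO3-])
log₁₀(0.0234) = -1.631
pH = 9.14 + (-1.631) = 7.51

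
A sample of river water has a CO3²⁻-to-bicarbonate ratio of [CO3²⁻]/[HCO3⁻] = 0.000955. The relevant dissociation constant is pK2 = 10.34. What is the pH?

pH = 7.32

From K2 = [H⁺][CO3²⁻]/[HCO3⁻]:  pH = pK2 + log₁₀([CO3²⁻]/[HCO3⁻])
log₁₀(0.000955) = -3.020
pH = 10.34 + (-3.020) = 7.32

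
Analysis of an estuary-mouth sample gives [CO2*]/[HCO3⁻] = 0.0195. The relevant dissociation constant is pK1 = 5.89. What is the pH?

From K1 = [H⁺][HCO3⁻]/[CO2*]:  pH = pK1 − log₁₀([CO2*]/[HCO3⁻])
log₁₀(0.0195) = -1.710
pH = 5.89 − (-1.710) = 7.60

pH = 7.60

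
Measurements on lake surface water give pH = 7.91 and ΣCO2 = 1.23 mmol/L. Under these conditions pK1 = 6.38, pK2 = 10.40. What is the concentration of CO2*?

α₀ = 1 / (1 + K1/[H⁺] + K1K2/[H⁺]²) = 1 / (1 + 10^+1.53 + 10^-0.96)
   = 1 / (1 + 33.884 + 0.10965) = 1/34.994 = 0.02858
[CO2*] = α₀ × DIC = 0.02858 × 1.23 = 0.0351 mmol/L

[CO2*] = 0.0351 mmol/L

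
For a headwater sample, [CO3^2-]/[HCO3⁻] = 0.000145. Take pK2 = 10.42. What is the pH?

From K2 = [H⁺][CO3^2-]/[HCO3⁻]:  pH = pK2 + log₁₀([CO3^2-]/[HCO3⁻])
log₁₀(0.000145) = -3.839
pH = 10.42 + (-3.839) = 6.58

pH = 6.58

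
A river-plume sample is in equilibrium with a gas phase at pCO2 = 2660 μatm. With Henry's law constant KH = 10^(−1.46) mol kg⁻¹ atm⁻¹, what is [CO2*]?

KH = 10^(−1.46) = 3.467×10^-2 mol kg⁻¹ atm⁻¹
[CO2*] = KH · pCO2 = 3.467×10^-2 × 2660×10^-6 atm = 9.22×10^-5 mol/kg

[CO2*] = 92.2 μmol/kg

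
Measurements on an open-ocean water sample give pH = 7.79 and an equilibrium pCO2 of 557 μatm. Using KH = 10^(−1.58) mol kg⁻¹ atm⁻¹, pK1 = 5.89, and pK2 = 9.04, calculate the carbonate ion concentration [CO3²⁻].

[CO2*] = KH · pCO2 = 10^(−1.58) × 557×10^-6 = 1.465×10^-5 mol/kg
α₀ = 1/(1 + K1/[H⁺] + K1K2/[H⁺]²) = 1/(1 + 10^+1.90 + 10^+0.65) = 0.01178
DIC = [CO2*]/α₀ = 1.465×10^-5 / 0.01178 = 1.244 mmol/kg
[CO3²⁻] = α₂·DIC; α₂ = 0.05261, so [CO3²⁻] = 0.05261 × 1.244 = 0.0654 mmol/kg

[CO3²⁻] = 0.0654 mmol/kg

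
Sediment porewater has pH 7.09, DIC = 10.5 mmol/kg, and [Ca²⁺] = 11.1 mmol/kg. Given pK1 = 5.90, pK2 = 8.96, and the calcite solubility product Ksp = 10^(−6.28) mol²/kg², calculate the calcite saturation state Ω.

Ω = 2.78

α₂ = 1 / (1 + [H⁺]/K2 + [H⁺]²/(K1K2)) = 1 / (1 + 10^+1.87 + 10^+0.68)
   = 1 / (1 + 74.131 + 4.7863) = 1/79.917 = 0.01251
[CO3²⁻] = α₂ × DIC = 0.01251 × 10.5 = 0.1314 mmol/kg
Ksp = 10^(−6.28) = 5.248×10^-7
Ω = [Ca²⁺][CO3²⁻]/Ksp = (11.1×10^-3)(1.314×10^-4) / 5.248×10^-7 = 2.78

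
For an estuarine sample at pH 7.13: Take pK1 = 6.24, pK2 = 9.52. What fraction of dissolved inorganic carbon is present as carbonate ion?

α₂ = 0.00360

α₂ = 1 / (1 + [H⁺]/K2 + [H⁺]²/(K1K2)) = 1 / (1 + 10^+2.39 + 10^+1.50)
   = 1 / (1 + 245.47 + 31.623) = 1/278.09 = 0.003596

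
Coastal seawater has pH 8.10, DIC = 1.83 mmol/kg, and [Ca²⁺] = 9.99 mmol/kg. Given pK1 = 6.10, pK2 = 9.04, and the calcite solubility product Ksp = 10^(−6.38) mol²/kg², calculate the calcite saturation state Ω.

α₂ = 1 / (1 + [H⁺]/K2 + [H⁺]²/(K1K2)) = 1 / (1 + 10^+0.94 + 10^-1.06)
   = 1 / (1 + 8.7096 + 0.087096) = 1/9.7967 = 0.1021
[CO3²⁻] = α₂ × DIC = 0.1021 × 1.83 = 0.1868 mmol/kg
Ksp = 10^(−6.38) = 4.169×10^-7
Ω = [Ca²⁺][CO3²⁻]/Ksp = (9.99×10^-3)(1.868×10^-4) / 4.169×10^-7 = 4.48

Ω = 4.48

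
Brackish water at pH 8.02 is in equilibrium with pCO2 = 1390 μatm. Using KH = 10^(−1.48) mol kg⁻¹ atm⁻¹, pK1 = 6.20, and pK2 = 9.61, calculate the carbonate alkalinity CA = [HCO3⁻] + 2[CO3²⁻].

CA = 3.20 mmol/kg

[CO2*] = KH · pCO2 = 10^(−1.48) × 1390×10^-6 = 4.603×10^-5 mol/kg
α₀ = 1/(1 + K1/[H⁺] + K1K2/[H⁺]²) = 1/(1 + 10^+1.82 + 10^+0.23) = 0.01454
DIC = [CO2*]/α₀ = 4.603×10^-5 / 0.01454 = 3.165 mmol/kg
CA = (α₁ + 2α₂)·DIC = (0.9608 + 2×0.02470) × 3.165 = 3.20 mmol/kg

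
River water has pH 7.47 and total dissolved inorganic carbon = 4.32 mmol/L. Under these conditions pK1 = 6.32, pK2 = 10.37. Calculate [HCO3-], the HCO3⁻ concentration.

α₁ = 1 / (1 + [H⁺]/K1 + K2/[H⁺]) = 1 / (1 + 10^-1.15 + 10^-2.90)
   = 1 / (1 + 0.070795 + 0.0012589) = 1/1.0721 = 0.9328
[HCO3⁻] = α₁ × DIC = 0.9328 × 4.32 = 4.03 mmol/L

[HCO3⁻] = 4.03 mmol/L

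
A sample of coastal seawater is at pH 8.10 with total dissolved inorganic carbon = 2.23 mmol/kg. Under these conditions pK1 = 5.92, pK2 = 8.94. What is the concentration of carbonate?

[CO3²⁻] = 0.280 mmol/kg

α₂ = 1 / (1 + [H⁺]/K2 + [H⁺]²/(K1K2)) = 1 / (1 + 10^+0.84 + 10^-1.34)
   = 1 / (1 + 6.9183 + 0.045709) = 1/7.9640 = 0.1256
[CO3²⁻] = α₂ × DIC = 0.1256 × 2.23 = 0.280 mmol/kg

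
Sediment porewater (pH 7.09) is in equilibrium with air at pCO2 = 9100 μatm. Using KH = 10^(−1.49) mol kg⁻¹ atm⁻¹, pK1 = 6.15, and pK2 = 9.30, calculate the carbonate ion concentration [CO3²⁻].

[CO3²⁻] = 15.8 μmol/kg

[CO2*] = KH · pCO2 = 10^(−1.49) × 9100×10^-6 = 2.945×10^-4 mol/kg
α₀ = 1/(1 + K1/[H⁺] + K1K2/[H⁺]²) = 1/(1 + 10^+0.94 + 10^-1.27) = 0.1024
DIC = [CO2*]/α₀ = 2.945×10^-4 / 0.1024 = 2.875 mmol/kg
[CO3²⁻] = α₂·DIC; α₂ = 0.005500, so [CO3²⁻] = 0.005500 × 2.875 = 0.0158 mmol/kg = 15.8 μmol/kg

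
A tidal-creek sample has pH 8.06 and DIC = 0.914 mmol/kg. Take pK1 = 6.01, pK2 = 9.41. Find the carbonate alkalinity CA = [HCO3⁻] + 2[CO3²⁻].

CA = 0.945 mmol/kg

CA = [HCO3⁻] + 2[CO3²⁻] = (α₁ + 2α₂)·DIC
At pH 8.06: [H⁺]/K1 = 10^-2.05 = 0.0089125, K2/[H⁺] = 10^-1.35 = 0.044668
α₁ = 1/(1 + 0.0089125 + 0.044668) = 1/1.0536 = 0.9491; α₂ = α₁·K2/[H⁺] = 0.04240
α₁ + 2α₂ = 1.0339
CA = 1.0339 × 0.914 = 0.945 mmol/kg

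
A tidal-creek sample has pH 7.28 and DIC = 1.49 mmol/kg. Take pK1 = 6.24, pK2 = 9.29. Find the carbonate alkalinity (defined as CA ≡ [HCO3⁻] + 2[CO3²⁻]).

CA = [HCO3⁻] + 2[CO3²⁻] = (α₁ + 2α₂)·DIC
At pH 7.28: [H⁺]/K1 = 10^-1.04 = 0.091201, K2/[H⁺] = 10^-2.01 = 0.0097724
α₁ = 1/(1 + 0.091201 + 0.0097724) = 1/1.1010 = 0.9083; α₂ = α₁·K2/[H⁺] = 0.008876
α₁ + 2α₂ = 0.9260
CA = 0.9260 × 1.49 = 1.38 mmol/kg

CA = 1.38 mmol/kg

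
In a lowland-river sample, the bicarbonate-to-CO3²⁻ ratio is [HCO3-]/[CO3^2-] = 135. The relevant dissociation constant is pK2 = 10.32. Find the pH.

From K2 = [H⁺][CO3^2-]/[HCO3-]:  pH = pK2 − log₁₀([HCO3-]/[CO3^2-])
log₁₀(135) = +2.130
pH = 10.32 − (+2.130) = 8.19

pH = 8.19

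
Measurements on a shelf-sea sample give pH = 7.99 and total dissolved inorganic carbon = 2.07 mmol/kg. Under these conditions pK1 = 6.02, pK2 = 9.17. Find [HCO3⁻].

[HCO3⁻] = 1.92 mmol/kg

α₁ = 1 / (1 + [H⁺]/K1 + K2/[H⁺]) = 1 / (1 + 10^-1.97 + 10^-1.18)
   = 1 / (1 + 0.010715 + 0.066069) = 1/1.0768 = 0.9287
[HCO3⁻] = α₁ × DIC = 0.9287 × 2.07 = 1.92 mmol/kg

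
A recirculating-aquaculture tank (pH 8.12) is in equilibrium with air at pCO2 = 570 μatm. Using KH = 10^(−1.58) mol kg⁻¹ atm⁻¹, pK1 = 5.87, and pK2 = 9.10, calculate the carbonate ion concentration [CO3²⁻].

[CO2*] = KH · pCO2 = 10^(−1.58) × 570×10^-6 = 1.499×10^-5 mol/kg
α₀ = 1/(1 + K1/[H⁺] + K1K2/[H⁺]²) = 1/(1 + 10^+2.25 + 10^+1.27) = 0.005065
DIC = [CO2*]/α₀ = 1.499×10^-5 / 0.005065 = 2.960 mmol/kg
[CO3²⁻] = α₂·DIC; α₂ = 0.09431, so [CO3²⁻] = 0.09431 × 2.960 = 0.279 mmol/kg

[CO3²⁻] = 0.279 mmol/kg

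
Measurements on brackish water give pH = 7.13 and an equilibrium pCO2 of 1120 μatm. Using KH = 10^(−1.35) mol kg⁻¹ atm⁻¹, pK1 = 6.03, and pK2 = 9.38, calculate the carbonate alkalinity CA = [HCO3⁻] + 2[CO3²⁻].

[CO2*] = KH · pCO2 = 10^(−1.35) × 1120×10^-6 = 5.003×10^-5 mol/kg
α₀ = 1/(1 + K1/[H⁺] + K1K2/[H⁺]²) = 1/(1 + 10^+1.10 + 10^-1.15) = 0.07321
DIC = [CO2*]/α₀ = 5.003×10^-5 / 0.07321 = 0.6834 mmol/kg
CA = (α₁ + 2α₂)·DIC = (0.9216 + 2×0.005183) × 0.6834 = 0.637 mmol/kg

CA = 0.637 mmol/kg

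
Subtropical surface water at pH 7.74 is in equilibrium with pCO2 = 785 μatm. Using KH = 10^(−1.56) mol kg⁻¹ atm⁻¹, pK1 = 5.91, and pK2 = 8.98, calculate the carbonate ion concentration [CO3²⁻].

[CO2*] = KH · pCO2 = 10^(−1.56) × 785×10^-6 = 2.162×10^-5 mol/kg
α₀ = 1/(1 + K1/[H⁺] + K1K2/[H⁺]²) = 1/(1 + 10^+1.83 + 10^+0.59) = 0.01379
DIC = [CO2*]/α₀ = 2.162×10^-5 / 0.01379 = 1.567 mmol/kg
[CO3²⁻] = α₂·DIC; α₂ = 0.05366, so [CO3²⁻] = 0.05366 × 1.567 = 0.0841 mmol/kg

[CO3²⁻] = 0.0841 mmol/kg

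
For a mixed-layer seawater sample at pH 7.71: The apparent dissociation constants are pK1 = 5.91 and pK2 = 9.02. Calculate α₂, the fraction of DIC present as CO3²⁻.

α₂ = 0.0460

α₂ = 1 / (1 + [H⁺]/K2 + [H⁺]²/(K1K2)) = 1 / (1 + 10^+1.31 + 10^-0.49)
   = 1 / (1 + 20.417 + 0.32359) = 1/21.741 = 0.04600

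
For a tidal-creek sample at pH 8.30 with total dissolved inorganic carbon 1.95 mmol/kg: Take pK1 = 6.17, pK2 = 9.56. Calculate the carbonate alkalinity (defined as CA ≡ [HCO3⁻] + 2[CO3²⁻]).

CA = [HCO3⁻] + 2[CO3²⁻] = (α₁ + 2α₂)·DIC
At pH 8.30: [H⁺]/K1 = 10^-2.13 = 0.0074131, K2/[H⁺] = 10^-1.26 = 0.054954
α₁ = 1/(1 + 0.0074131 + 0.054954) = 1/1.0624 = 0.9413; α₂ = α₁·K2/[H⁺] = 0.05173
α₁ + 2α₂ = 1.0448
CA = 1.0448 × 1.95 = 2.04 mmol/kg

CA = 2.04 mmol/kg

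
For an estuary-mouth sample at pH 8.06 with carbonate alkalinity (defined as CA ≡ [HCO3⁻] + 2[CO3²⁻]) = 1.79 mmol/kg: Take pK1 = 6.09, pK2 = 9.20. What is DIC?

CA = [HCO3⁻] + 2[CO3²⁻] = (α₁ + 2α₂)·DIC
At pH 8.06: [H⁺]/K1 = 10^-1.97 = 0.010715, K2/[H⁺] = 10^-1.14 = 0.072444
α₁ = 1/(1 + 0.010715 + 0.072444) = 1/1.0832 = 0.9232; α₂ = α₁·K2/[H⁺] = 0.06688
α₁ + 2α₂ = 1.0570
DIC = CA / (α₁ + 2α₂) = 1.79 / 1.0570 = 1.69 mmol/kg

DIC = 1.69 mmol/kg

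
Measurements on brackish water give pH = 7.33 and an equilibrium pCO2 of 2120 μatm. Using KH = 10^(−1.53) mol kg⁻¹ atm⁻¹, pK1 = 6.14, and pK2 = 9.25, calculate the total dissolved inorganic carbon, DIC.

DIC = 1.04 mmol/kg

[CO2*] = KH · pCO2 = 10^(−1.53) × 2120×10^-6 = 6.257×10^-5 mol/kg
α₀ = 1/(1 + K1/[H⁺] + K1K2/[H⁺]²) = 1/(1 + 10^+1.19 + 10^-0.73) = 0.05997
DIC = [CO2*]/α₀ = 6.257×10^-5 / 0.05997 = 1.04 mmol/kg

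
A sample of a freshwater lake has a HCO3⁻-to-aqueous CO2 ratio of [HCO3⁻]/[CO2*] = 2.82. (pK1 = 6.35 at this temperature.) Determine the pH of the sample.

From K1 = [H⁺][HCO3⁻]/[CO2*]:  pH = pK1 + log₁₀([HCO3⁻]/[CO2*])
log₁₀(2.82) = +0.450
pH = 6.35 + (+0.450) = 6.80

pH = 6.80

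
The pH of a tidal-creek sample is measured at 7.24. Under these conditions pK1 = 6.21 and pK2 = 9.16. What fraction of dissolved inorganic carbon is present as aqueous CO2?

α₀ = 1 / (1 + K1/[H⁺] + K1K2/[H⁺]²) = 1 / (1 + 10^+1.03 + 10^-0.89)
   = 1 / (1 + 10.715 + 0.12882) = 1/11.844 = 0.08443

α₀ = 0.0844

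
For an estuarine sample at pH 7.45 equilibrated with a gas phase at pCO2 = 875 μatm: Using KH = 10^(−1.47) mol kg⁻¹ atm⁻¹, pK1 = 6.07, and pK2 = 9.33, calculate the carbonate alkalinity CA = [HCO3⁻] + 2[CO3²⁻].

[CO2*] = KH · pCO2 = 10^(−1.47) × 875×10^-6 = 2.965×10^-5 mol/kg
α₀ = 1/(1 + K1/[H⁺] + K1K2/[H⁺]²) = 1/(1 + 10^+1.38 + 10^-0.50) = 0.03952
DIC = [CO2*]/α₀ = 2.965×10^-5 / 0.03952 = 0.7503 mmol/kg
CA = (α₁ + 2α₂)·DIC = (0.9480 + 2×0.01250) × 0.7503 = 0.730 mmol/kg

CA = 0.730 mmol/kg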